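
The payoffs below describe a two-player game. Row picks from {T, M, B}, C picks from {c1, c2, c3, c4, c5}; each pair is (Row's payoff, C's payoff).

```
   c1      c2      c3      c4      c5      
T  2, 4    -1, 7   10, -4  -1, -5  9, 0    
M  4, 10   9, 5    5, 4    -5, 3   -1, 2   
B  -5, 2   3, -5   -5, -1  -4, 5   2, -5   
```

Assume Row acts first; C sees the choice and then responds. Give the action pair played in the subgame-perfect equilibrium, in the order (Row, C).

(M, c1)

C best-responds to each possible Row move:
- T: BR = c2, leader payoff -1.
- M: BR = c1, leader payoff 4.
- B: BR = c4, leader payoff -4.
Maximizing over -1, 4, -4, Row chooses M. Subgame-perfect outcome: (M, c1) with payoffs (4, 10).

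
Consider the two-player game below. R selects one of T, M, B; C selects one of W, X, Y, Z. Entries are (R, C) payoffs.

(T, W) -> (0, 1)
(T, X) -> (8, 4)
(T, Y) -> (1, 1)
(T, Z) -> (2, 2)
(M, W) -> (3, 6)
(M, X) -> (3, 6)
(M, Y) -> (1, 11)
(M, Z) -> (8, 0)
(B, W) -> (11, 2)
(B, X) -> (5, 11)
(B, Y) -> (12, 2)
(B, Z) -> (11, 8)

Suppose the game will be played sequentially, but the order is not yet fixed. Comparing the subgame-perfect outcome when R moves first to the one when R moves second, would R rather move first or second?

second

If R leads: C's best replies are T→X, M→Y, B→X; R's induced payoffs 8, 1, 5; outcome (T, X), payoffs (8, 4).
If C leads: R's best replies are W→B, X→T, Y→B, Z→B; C's induced payoffs 2, 4, 2, 8; outcome (B, Z), payoffs (11, 8).
R gets 8 moving first and 11 moving second, so R prefers to move second.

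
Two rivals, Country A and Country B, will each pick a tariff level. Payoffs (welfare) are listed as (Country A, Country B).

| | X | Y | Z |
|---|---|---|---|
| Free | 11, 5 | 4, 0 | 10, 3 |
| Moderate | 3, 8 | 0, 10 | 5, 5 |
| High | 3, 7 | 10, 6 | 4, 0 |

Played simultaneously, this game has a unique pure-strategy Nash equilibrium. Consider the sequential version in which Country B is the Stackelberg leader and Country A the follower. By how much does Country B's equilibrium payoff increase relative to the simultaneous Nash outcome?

Backward induction with Country B moving first.
- X: BR = Free, leader payoff 5.
- Y: BR = High, leader payoff 6.
- Z: BR = Free, leader payoff 3.
Among 5, 6, 3, the best is 6 at Y. Subgame-perfect outcome: (High, Y) with payoffs (10, 6).
For the simultaneous game, intersect best replies.
Country A's best replies: X→Free; Y→High; Z→Free.
Country B's best replies: Free→X; Moderate→Y; High→X.
Only (Free, X) has each player best-responding; Nash payoffs (11, 5).
Country B's commitment gain: 6 − 5 = 1.

1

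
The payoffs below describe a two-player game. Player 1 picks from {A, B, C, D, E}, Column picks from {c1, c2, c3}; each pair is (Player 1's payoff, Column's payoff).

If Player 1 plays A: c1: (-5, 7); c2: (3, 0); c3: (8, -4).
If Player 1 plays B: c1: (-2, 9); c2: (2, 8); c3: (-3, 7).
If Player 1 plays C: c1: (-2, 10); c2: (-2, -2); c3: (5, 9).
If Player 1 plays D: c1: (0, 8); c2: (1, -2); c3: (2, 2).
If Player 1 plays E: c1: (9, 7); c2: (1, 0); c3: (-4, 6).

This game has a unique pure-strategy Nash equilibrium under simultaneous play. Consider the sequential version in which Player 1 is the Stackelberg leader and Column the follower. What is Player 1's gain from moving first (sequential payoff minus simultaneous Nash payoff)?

Solve by backward induction (Player 1 leads).
- A: Column compares 7, 0, -4 and picks c1; Player 1 would get -5.
- B: Column compares 9, 8, 7 and picks c1; Player 1 would get -2.
- C: Column compares 10, -2, 9 and picks c1; Player 1 would get -2.
- D: Column compares 8, -2, 2 and picks c1; Player 1 would get 0.
- E: Column compares 7, 0, 6 and picks c1; Player 1 would get 9.
Maximizing over -5, -2, -2, 0, 9, Player 1 chooses E. Subgame-perfect outcome: (E, c1) with payoffs (9, 7).
For the simultaneous game, intersect best replies.
Player 1's best replies: c1→E; c2→A; c3→A.
Column's best replies: A→c1; B→c1; C→c1; D→c1; E→c1.
Only (E, c1) has each player best-responding; Nash payoffs (9, 7).
Player 1's commitment gain: 9 − 9 = 0.

0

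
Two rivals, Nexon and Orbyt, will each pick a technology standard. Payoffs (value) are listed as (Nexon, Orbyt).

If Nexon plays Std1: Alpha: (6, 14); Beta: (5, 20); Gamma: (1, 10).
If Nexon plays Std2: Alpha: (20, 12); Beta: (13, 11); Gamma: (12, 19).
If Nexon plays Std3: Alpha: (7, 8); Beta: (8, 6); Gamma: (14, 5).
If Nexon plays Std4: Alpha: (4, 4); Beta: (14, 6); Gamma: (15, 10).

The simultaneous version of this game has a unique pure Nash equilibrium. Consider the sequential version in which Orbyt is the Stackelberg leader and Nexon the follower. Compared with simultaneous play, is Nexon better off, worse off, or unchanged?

better off

Work backward from Nexon's decision.
- Alpha → Nexon plays Std2 (best of 6, 20, 7, 4); Orbyt gets 12.
- Beta → Nexon plays Std4 (best of 5, 13, 8, 14); Orbyt gets 6.
- Gamma → Nexon plays Std4 (best of 1, 12, 14, 15); Orbyt gets 10.
Among 12, 6, 10, the best is 12 at Alpha. Subgame-perfect outcome: (Std2, Alpha) with payoffs (20, 12).
Now find the simultaneous Nash equilibrium.
Nexon's best replies: Alpha→Std2; Beta→Std4; Gamma→Std4.
Orbyt's best replies: Std1→Beta; Std2→Gamma; Std3→Alpha; Std4→Gamma.
Only (Std4, Gamma) has each player best-responding; Nash payoffs (15, 10).
Nexon earns 20 sequentially versus 15 at the Nash outcome: better off.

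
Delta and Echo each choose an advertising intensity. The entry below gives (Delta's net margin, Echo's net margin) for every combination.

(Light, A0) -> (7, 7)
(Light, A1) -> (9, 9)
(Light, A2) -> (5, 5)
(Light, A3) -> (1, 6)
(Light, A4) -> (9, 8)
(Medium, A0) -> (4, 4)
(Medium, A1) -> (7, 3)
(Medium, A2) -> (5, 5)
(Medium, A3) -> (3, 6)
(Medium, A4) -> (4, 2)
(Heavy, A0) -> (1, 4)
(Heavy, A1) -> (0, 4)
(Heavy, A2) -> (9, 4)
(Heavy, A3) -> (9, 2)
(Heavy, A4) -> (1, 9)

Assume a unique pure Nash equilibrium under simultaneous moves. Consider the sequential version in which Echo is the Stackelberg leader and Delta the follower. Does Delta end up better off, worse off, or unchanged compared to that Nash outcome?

unchanged

Solve by backward induction (Echo leads).
- A0: Delta compares 7, 4, 1 and picks Light; Echo would get 7.
- A1: Delta compares 9, 7, 0 and picks Light; Echo would get 9.
- A2: Delta compares 5, 5, 9 and picks Heavy; Echo would get 4.
- A3: Delta compares 1, 3, 9 and picks Heavy; Echo would get 2.
- A4: Delta compares 9, 4, 1 and picks Light; Echo would get 8.
Echo's induced payoffs are 7, 9, 4, 2, 8, so Echo commits to A1. Subgame-perfect outcome: (Light, A1) with payoffs (9, 9).
Now find the simultaneous Nash equilibrium.
Delta's best replies: A0→Light; A1→Light; A2→Heavy; A3→Heavy; A4→Light.
Echo's best replies: Light→A1; Medium→A3; Heavy→A4.
The unique mutual best reply is (Light, A1), giving (9, 9).
Delta earns 9 sequentially versus 9 at the Nash outcome: unchanged.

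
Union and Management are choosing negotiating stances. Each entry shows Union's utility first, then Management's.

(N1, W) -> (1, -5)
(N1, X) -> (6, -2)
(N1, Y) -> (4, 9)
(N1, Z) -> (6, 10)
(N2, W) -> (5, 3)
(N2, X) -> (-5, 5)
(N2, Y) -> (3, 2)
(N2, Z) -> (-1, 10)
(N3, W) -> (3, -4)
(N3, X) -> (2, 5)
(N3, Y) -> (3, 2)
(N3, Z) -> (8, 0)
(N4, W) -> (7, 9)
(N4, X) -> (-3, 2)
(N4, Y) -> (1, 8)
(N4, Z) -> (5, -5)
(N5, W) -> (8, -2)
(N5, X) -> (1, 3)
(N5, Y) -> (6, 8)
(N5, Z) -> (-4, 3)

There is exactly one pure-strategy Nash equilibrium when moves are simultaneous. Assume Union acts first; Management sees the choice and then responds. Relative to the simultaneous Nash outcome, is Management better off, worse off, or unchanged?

better off

Work backward from Management's decision.
- N1 → Management plays Z (best of -5, -2, 9, 10); Union gets 6.
- N2 → Management plays Z (best of 3, 5, 2, 10); Union gets -1.
- N3 → Management plays X (best of -4, 5, 2, 0); Union gets 2.
- N4 → Management plays W (best of 9, 2, 8, -5); Union gets 7.
- N5 → Management plays Y (best of -2, 3, 8, 3); Union gets 6.
Union's induced payoffs are 6, -1, 2, 7, 6, so Union commits to N4. Subgame-perfect outcome: (N4, W) with payoffs (7, 9).
Now find the simultaneous Nash equilibrium.
Union's best replies: W→N5; X→N1; Y→N5; Z→N3.
Management's best replies: N1→Z; N2→Z; N3→X; N4→W; N5→Y.
The unique mutual best reply is (N5, Y), giving (6, 8).
Management earns 9 sequentially versus 8 at the Nash outcome: better off.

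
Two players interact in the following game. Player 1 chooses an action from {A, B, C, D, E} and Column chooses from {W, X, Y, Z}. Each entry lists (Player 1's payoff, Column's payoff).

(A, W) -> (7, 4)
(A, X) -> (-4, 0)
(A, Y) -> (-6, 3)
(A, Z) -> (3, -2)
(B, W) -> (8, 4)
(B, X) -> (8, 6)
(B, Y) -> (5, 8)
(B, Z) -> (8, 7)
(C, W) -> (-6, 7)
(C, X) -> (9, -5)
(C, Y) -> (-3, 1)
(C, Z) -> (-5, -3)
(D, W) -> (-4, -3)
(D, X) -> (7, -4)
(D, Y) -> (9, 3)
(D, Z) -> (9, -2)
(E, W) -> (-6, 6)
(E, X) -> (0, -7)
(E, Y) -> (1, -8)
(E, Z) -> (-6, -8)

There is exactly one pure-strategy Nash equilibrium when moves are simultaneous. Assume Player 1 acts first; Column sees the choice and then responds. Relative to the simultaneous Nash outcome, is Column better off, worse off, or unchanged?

Solve by backward induction (Player 1 leads).
- A → Column plays W (best of 4, 0, 3, -2); Player 1 gets 7.
- B → Column plays Y (best of 4, 6, 8, 7); Player 1 gets 5.
- C → Column plays W (best of 7, -5, 1, -3); Player 1 gets -6.
- D → Column plays Y (best of -3, -4, 3, -2); Player 1 gets 9.
- E → Column plays W (best of 6, -7, -8, -8); Player 1 gets -6.
Player 1's induced payoffs are 7, 5, -6, 9, -6, so Player 1 commits to D. Subgame-perfect outcome: (D, Y) with payoffs (9, 3).
Now find the simultaneous Nash equilibrium.
Player 1's best replies: W→B; X→C; Y→D; Z→D.
Column's best replies: A→W; B→Y; C→W; D→Y; E→W.
The unique mutual best reply is (D, Y), giving (9, 3).
Column earns 3 sequentially versus 3 at the Nash outcome: unchanged.

unchanged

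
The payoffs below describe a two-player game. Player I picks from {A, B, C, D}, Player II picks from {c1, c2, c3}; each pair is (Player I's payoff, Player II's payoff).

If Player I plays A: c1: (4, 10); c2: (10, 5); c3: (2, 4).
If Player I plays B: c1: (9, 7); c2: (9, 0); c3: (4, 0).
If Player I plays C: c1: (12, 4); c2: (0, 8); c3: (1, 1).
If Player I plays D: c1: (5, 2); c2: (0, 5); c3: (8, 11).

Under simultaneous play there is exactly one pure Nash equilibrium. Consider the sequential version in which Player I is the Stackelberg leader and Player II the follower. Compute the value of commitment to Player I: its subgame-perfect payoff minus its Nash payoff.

Work backward from Player II's decision.
- A: BR = c1, leader payoff 4.
- B: BR = c1, leader payoff 9.
- C: BR = c2, leader payoff 0.
- D: BR = c3, leader payoff 8.
Among 4, 9, 0, 8, the best is 9 at B. Subgame-perfect outcome: (B, c1) with payoffs (9, 7).
Now find the simultaneous Nash equilibrium.
Player I's best replies: c1→C; c2→A; c3→D.
Player II's best replies: A→c1; B→c1; C→c2; D→c3.
Only (D, c3) has each player best-responding; Nash payoffs (8, 11).
Player I's commitment gain: 9 − 8 = 1.

1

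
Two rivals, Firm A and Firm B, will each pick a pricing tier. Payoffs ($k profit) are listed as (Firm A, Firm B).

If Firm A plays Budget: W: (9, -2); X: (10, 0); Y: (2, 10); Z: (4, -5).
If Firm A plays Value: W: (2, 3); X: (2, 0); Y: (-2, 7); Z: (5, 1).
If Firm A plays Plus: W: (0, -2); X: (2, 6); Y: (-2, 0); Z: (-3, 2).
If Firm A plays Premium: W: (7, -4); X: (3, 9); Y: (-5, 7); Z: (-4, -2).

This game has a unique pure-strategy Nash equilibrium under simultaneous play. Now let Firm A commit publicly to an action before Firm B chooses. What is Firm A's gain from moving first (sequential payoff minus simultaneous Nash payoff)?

1

Work backward from Firm B's decision.
- Budget → Firm B plays Y (best of -2, 0, 10, -5); Firm A gets 2.
- Value → Firm B plays Y (best of 3, 0, 7, 1); Firm A gets -2.
- Plus → Firm B plays X (best of -2, 6, 0, 2); Firm A gets 2.
- Premium → Firm B plays X (best of -4, 9, 7, -2); Firm A gets 3.
Maximizing over 2, -2, 2, 3, Firm A chooses Premium. Subgame-perfect outcome: (Premium, X) with payoffs (3, 9).
Now find the simultaneous Nash equilibrium.
Firm A's best replies: W→Budget; X→Budget; Y→Budget; Z→Value.
Firm B's best replies: Budget→Y; Value→Y; Plus→X; Premium→X.
Only (Budget, Y) has each player best-responding; Nash payoffs (2, 10).
Firm A's commitment gain: 3 − 2 = 1.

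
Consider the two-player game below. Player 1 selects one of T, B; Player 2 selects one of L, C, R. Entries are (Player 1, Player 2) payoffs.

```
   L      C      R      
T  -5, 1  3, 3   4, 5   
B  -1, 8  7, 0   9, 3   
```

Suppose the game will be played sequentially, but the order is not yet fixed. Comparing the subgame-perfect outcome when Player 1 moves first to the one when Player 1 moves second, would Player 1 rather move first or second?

If Player 1 leads: Player 2's best replies are T→R, B→L; Player 1's induced payoffs 4, -1; outcome (T, R), payoffs (4, 5).
If Player 2 leads: Player 1's best replies are L→B, C→B, R→B; Player 2's induced payoffs 8, 0, 3; outcome (B, L), payoffs (-1, 8).
Player 1 gets 4 moving first and -1 moving second, so Player 1 prefers to move first.

first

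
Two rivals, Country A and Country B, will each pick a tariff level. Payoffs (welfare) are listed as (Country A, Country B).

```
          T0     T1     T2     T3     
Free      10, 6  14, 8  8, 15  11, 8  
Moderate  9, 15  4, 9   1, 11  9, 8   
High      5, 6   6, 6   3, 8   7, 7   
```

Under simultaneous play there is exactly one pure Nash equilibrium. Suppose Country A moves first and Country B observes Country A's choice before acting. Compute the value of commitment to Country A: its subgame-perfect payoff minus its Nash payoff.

Country B best-responds to each possible Country A move:
- Free: Country B compares 6, 8, 15, 8 and picks T2; Country A would get 8.
- Moderate: Country B compares 15, 9, 11, 8 and picks T0; Country A would get 9.
- High: Country B compares 6, 6, 8, 7 and picks T2; Country A would get 3.
Country A's induced payoffs are 8, 9, 3, so Country A commits to Moderate. Subgame-perfect outcome: (Moderate, T0) with payoffs (9, 15).
Now find the simultaneous Nash equilibrium.
Country A's best replies: T0→Free; T1→Free; T2→Free; T3→Free.
Country B's best replies: Free→T2; Moderate→T0; High→T2.
The unique mutual best reply is (Free, T2), giving (8, 15).
Country A's commitment gain: 9 − 8 = 1.

1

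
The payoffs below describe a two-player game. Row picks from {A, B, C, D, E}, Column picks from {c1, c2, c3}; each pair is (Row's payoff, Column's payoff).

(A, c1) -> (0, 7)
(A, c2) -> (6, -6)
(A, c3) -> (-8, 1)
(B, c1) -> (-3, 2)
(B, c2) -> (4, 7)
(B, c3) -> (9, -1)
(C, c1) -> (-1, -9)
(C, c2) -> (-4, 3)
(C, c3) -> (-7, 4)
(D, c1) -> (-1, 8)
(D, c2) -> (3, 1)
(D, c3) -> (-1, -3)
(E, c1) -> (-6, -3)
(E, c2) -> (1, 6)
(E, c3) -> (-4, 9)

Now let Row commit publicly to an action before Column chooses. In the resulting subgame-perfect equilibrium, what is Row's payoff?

Solve by backward induction (Row leads).
- A: BR = c1, leader payoff 0.
- B: BR = c2, leader payoff 4.
- C: BR = c3, leader payoff -7.
- D: BR = c1, leader payoff -1.
- E: BR = c3, leader payoff -4.
Among 0, 4, -7, -1, -4, the best is 4 at B. Subgame-perfect outcome: (B, c2) with payoffs (4, 7).

4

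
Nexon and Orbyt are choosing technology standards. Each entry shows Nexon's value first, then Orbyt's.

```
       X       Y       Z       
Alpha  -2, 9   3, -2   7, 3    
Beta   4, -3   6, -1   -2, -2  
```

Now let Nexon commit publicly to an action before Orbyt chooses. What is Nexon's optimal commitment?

Orbyt best-responds to each possible Nexon move:
- Alpha → Orbyt plays X (best of 9, -2, 3); Nexon gets -2.
- Beta → Orbyt plays Y (best of -3, -1, -2); Nexon gets 6.
Nexon's induced payoffs are -2, 6, so Nexon commits to Beta. Subgame-perfect outcome: (Beta, Y) with payoffs (6, -1).

Beta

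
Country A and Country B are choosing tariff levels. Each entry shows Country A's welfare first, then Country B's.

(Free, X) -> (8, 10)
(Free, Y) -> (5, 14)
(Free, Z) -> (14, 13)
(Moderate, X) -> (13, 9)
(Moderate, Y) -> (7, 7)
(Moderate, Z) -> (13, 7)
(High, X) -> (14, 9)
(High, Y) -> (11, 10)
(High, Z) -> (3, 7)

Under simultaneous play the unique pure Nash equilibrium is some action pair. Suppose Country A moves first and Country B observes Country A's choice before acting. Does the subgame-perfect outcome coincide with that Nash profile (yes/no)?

Backward induction with Country A moving first.
- Free → Country B plays Y (best of 10, 14, 13); Country A gets 5.
- Moderate → Country B plays X (best of 9, 7, 7); Country A gets 13.
- High → Country B plays Y (best of 9, 10, 7); Country A gets 11.
Among 5, 13, 11, the best is 13 at Moderate. Subgame-perfect outcome: (Moderate, X) with payoffs (13, 9).
Under simultaneous play:
Country A's best replies: X→High; Y→High; Z→Free.
Country B's best replies: Free→Y; Moderate→X; High→Y.
The unique mutual best reply is (High, Y), giving (11, 10).
Sequential outcome (Moderate, X) differs from the Nash profile (High, Y).

no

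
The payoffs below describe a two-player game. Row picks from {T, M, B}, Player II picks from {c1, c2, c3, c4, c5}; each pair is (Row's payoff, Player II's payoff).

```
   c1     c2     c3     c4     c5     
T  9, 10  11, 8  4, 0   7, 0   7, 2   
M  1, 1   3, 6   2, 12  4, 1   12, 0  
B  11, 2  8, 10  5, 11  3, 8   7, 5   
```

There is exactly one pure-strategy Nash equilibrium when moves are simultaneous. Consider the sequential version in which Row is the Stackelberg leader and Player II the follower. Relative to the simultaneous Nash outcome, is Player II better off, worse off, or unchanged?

Work backward from Player II's decision.
- T → Player II plays c1 (best of 10, 8, 0, 0, 2); Row gets 9.
- M → Player II plays c3 (best of 1, 6, 12, 1, 0); Row gets 2.
- B → Player II plays c3 (best of 2, 10, 11, 8, 5); Row gets 5.
Row's induced payoffs are 9, 2, 5, so Row commits to T. Subgame-perfect outcome: (T, c1) with payoffs (9, 10).
Under simultaneous play:
Row's best replies: c1→B; c2→T; c3→B; c4→T; c5→M.
Player II's best replies: T→c1; M→c3; B→c3.
Only (B, c3) has each player best-responding; Nash payoffs (5, 11).
Player II earns 10 sequentially versus 11 at the Nash outcome: worse off.

worse off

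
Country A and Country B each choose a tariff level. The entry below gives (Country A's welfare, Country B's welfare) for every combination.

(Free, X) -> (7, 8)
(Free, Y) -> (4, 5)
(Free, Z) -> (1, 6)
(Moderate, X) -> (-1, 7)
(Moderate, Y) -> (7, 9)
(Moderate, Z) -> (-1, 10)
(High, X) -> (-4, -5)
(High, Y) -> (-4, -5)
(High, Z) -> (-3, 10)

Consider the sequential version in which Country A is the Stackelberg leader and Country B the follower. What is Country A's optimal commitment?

Solve by backward induction (Country A leads).
- Free: BR = X, leader payoff 7.
- Moderate: BR = Z, leader payoff -1.
- High: BR = Z, leader payoff -3.
Among 7, -1, -3, the best is 7 at Free. Subgame-perfect outcome: (Free, X) with payoffs (7, 8).

Free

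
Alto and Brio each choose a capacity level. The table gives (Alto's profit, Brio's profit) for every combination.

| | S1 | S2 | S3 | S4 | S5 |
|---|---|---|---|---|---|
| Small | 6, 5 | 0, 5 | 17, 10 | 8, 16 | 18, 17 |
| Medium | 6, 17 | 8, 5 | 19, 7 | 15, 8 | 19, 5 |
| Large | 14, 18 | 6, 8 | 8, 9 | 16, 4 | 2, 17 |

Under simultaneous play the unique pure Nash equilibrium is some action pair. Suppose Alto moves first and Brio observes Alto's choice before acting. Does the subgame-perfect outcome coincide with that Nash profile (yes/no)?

no

Solve by backward induction (Alto leads).
- Small: BR = S5, leader payoff 18.
- Medium: BR = S1, leader payoff 6.
- Large: BR = S1, leader payoff 14.
Alto's induced payoffs are 18, 6, 14, so Alto commits to Small. Subgame-perfect outcome: (Small, S5) with payoffs (18, 17).
Under simultaneous play:
Alto's best replies: S1→Large; S2→Medium; S3→Medium; S4→Large; S5→Medium.
Brio's best replies: Small→S5; Medium→S1; Large→S1.
Only (Large, S1) has each player best-responding; Nash payoffs (14, 18).
Sequential outcome (Small, S5) differs from the Nash profile (Large, S1).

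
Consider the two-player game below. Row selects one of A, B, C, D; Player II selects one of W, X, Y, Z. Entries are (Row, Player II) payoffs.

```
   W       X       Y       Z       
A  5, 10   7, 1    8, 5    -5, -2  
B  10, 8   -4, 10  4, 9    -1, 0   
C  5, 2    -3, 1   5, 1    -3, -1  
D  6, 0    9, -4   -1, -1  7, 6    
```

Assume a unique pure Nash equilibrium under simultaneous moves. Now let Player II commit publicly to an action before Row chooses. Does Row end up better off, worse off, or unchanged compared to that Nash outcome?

Work backward from Row's decision.
- W: Row compares 5, 10, 5, 6 and picks B; Player II would get 8.
- X: Row compares 7, -4, -3, 9 and picks D; Player II would get -4.
- Y: Row compares 8, 4, 5, -1 and picks A; Player II would get 5.
- Z: Row compares -5, -1, -3, 7 and picks D; Player II would get 6.
Player II's induced payoffs are 8, -4, 5, 6, so Player II commits to W. Subgame-perfect outcome: (B, W) with payoffs (10, 8).
Under simultaneous play:
Row's best replies: W→B; X→D; Y→A; Z→D.
Player II's best replies: A→W; B→X; C→W; D→Z.
Only (D, Z) has each player best-responding; Nash payoffs (7, 6).
Row earns 10 sequentially versus 7 at the Nash outcome: better off.

better off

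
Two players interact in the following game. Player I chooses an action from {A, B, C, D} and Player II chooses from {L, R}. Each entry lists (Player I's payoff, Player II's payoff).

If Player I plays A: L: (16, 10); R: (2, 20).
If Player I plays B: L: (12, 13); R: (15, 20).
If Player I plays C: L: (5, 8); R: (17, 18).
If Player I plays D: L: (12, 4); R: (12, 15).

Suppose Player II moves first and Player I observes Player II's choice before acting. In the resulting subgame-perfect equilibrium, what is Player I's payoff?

Work backward from Player I's decision.
- L → Player I plays A (best of 16, 12, 5, 12); Player II gets 10.
- R → Player I plays C (best of 2, 15, 17, 12); Player II gets 18.
Maximizing over 10, 18, Player II chooses R. Subgame-perfect outcome: (C, R) with payoffs (17, 18).

17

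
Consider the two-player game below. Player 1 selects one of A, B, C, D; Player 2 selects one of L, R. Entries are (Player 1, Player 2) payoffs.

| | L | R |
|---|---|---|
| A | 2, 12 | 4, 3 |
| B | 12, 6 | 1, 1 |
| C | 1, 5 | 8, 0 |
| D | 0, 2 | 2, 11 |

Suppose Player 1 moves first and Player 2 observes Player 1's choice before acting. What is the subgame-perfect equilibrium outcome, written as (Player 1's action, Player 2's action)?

Work backward from Player 2's decision.
- A: Player 2 compares 12, 3 and picks L; Player 1 would get 2.
- B: Player 2 compares 6, 1 and picks L; Player 1 would get 12.
- C: Player 2 compares 5, 0 and picks L; Player 1 would get 1.
- D: Player 2 compares 2, 11 and picks R; Player 1 would get 2.
Among 2, 12, 1, 2, the best is 12 at B. Subgame-perfect outcome: (B, L) with payoffs (12, 6).

(B, L)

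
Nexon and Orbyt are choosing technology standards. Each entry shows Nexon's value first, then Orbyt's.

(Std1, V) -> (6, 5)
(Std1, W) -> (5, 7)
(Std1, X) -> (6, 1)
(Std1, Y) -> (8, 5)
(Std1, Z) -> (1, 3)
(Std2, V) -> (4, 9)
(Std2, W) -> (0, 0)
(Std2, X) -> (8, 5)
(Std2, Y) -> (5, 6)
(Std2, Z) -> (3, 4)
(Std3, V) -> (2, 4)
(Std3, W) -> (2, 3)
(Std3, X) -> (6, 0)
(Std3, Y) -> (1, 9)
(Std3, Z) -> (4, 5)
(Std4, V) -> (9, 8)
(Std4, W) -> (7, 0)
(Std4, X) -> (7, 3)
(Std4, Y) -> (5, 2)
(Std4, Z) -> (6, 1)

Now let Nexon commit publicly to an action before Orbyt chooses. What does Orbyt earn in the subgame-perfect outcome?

8

Work backward from Orbyt's decision.
- Std1 → Orbyt plays W (best of 5, 7, 1, 5, 3); Nexon gets 5.
- Std2 → Orbyt plays V (best of 9, 0, 5, 6, 4); Nexon gets 4.
- Std3 → Orbyt plays Y (best of 4, 3, 0, 9, 5); Nexon gets 1.
- Std4 → Orbyt plays V (best of 8, 0, 3, 2, 1); Nexon gets 9.
Among 5, 4, 1, 9, the best is 9 at Std4. Subgame-perfect outcome: (Std4, V) with payoffs (9, 8).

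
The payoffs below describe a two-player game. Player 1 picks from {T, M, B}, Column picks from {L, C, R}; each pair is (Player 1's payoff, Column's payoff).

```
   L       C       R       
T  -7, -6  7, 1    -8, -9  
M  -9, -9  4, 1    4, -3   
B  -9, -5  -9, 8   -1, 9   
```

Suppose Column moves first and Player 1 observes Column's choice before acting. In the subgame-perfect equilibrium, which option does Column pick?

C

Solve by backward induction (Column leads).
- L: Player 1 compares -7, -9, -9 and picks T; Column would get -6.
- C: Player 1 compares 7, 4, -9 and picks T; Column would get 1.
- R: Player 1 compares -8, 4, -1 and picks M; Column would get -3.
Maximizing over -6, 1, -3, Column chooses C. Subgame-perfect outcome: (T, C) with payoffs (7, 1).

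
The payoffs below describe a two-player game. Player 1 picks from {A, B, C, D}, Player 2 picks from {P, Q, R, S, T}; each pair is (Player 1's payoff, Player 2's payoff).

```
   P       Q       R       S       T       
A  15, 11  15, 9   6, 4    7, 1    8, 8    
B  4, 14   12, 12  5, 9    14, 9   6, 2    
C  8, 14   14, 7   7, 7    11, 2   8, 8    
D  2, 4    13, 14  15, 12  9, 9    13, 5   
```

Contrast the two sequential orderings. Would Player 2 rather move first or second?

If Player 1 leads: Player 2's best replies are A→P, B→P, C→P, D→Q; Player 1's induced payoffs 15, 4, 8, 13; outcome (A, P), payoffs (15, 11).
If Player 2 leads: Player 1's best replies are P→A, Q→A, R→D, S→B, T→D; Player 2's induced payoffs 11, 9, 12, 9, 5; outcome (D, R), payoffs (15, 12).
Player 2 gets 12 moving first and 11 moving second, so Player 2 prefers to move first.

first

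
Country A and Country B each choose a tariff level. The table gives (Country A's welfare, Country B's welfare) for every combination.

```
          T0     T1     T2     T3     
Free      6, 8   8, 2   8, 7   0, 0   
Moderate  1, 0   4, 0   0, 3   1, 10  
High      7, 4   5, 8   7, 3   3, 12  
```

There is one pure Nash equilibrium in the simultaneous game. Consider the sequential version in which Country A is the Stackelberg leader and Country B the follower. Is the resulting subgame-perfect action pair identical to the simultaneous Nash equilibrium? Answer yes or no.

no

Backward induction with Country A moving first.
- Free: BR = T0, leader payoff 6.
- Moderate: BR = T3, leader payoff 1.
- High: BR = T3, leader payoff 3.
Among 6, 1, 3, the best is 6 at Free. Subgame-perfect outcome: (Free, T0) with payoffs (6, 8).
For the simultaneous game, intersect best replies.
Country A's best replies: T0→High; T1→Free; T2→Free; T3→High.
Country B's best replies: Free→T0; Moderate→T3; High→T3.
The unique mutual best reply is (High, T3), giving (3, 12).
Sequential outcome (Free, T0) differs from the Nash profile (High, T3).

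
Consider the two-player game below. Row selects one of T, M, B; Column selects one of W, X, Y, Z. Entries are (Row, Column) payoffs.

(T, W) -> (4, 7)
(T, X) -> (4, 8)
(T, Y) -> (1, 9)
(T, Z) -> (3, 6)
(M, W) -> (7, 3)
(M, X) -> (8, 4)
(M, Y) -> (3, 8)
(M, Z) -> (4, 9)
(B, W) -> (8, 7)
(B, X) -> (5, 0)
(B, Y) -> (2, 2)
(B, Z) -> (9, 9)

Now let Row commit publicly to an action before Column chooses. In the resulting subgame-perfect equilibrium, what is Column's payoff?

9

Column best-responds to each possible Row move:
- T → Column plays Y (best of 7, 8, 9, 6); Row gets 1.
- M → Column plays Z (best of 3, 4, 8, 9); Row gets 4.
- B → Column plays Z (best of 7, 0, 2, 9); Row gets 9.
Maximizing over 1, 4, 9, Row chooses B. Subgame-perfect outcome: (B, Z) with payoffs (9, 9).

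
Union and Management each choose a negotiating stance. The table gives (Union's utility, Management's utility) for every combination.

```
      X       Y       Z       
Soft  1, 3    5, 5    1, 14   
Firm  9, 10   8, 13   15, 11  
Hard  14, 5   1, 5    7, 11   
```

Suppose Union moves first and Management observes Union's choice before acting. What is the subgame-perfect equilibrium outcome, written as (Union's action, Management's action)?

Solve by backward induction (Union leads).
- Soft → Management plays Z (best of 3, 5, 14); Union gets 1.
- Firm → Management plays Y (best of 10, 13, 11); Union gets 8.
- Hard → Management plays Z (best of 5, 5, 11); Union gets 7.
Union's induced payoffs are 1, 8, 7, so Union commits to Firm. Subgame-perfect outcome: (Firm, Y) with payoffs (8, 13).

(Firm, Y)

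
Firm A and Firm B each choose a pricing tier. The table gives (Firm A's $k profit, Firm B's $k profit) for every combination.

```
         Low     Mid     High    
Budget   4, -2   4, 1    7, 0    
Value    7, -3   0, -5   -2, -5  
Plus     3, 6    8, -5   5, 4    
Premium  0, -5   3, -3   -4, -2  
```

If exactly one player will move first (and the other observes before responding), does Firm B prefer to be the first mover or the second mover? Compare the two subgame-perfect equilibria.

first

If Firm A leads: Firm B's best replies are Budget→Mid, Value→Low, Plus→Low, Premium→High; Firm A's induced payoffs 4, 7, 3, -4; outcome (Value, Low), payoffs (7, -3).
If Firm B leads: Firm A's best replies are Low→Value, Mid→Plus, High→Budget; Firm B's induced payoffs -3, -5, 0; outcome (Budget, High), payoffs (7, 0).
Firm B gets 0 moving first and -3 moving second, so Firm B prefers to move first.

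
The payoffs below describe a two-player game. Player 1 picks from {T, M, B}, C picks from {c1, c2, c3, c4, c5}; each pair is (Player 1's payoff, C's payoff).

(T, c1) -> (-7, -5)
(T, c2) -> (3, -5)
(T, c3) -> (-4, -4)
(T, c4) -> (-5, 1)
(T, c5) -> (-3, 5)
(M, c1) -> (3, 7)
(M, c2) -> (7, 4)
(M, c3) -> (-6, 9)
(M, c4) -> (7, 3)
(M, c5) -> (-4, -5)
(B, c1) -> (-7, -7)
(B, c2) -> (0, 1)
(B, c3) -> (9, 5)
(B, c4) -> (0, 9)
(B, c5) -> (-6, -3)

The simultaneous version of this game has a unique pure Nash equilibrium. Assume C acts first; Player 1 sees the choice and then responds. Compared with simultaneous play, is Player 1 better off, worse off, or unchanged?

Work backward from Player 1's decision.
- c1 → Player 1 plays M (best of -7, 3, -7); C gets 7.
- c2 → Player 1 plays M (best of 3, 7, 0); C gets 4.
- c3 → Player 1 plays B (best of -4, -6, 9); C gets 5.
- c4 → Player 1 plays M (best of -5, 7, 0); C gets 3.
- c5 → Player 1 plays T (best of -3, -4, -6); C gets 5.
Maximizing over 7, 4, 5, 3, 5, C chooses c1. Subgame-perfect outcome: (M, c1) with payoffs (3, 7).
Now find the simultaneous Nash equilibrium.
Player 1's best replies: c1→M; c2→M; c3→B; c4→M; c5→T.
C's best replies: T→c5; M→c3; B→c4.
The unique mutual best reply is (T, c5), giving (-3, 5).
Player 1 earns 3 sequentially versus -3 at the Nash outcome: better off.

better off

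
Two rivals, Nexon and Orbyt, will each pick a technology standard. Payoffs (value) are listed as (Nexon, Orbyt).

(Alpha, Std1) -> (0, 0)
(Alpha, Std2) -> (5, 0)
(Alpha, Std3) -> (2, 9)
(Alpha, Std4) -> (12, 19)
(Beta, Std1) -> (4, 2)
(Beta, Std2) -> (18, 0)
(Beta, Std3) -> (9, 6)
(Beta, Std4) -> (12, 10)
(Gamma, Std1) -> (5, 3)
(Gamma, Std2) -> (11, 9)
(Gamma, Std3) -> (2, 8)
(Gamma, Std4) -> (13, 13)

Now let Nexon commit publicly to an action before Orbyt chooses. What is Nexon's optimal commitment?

Gamma

Solve by backward induction (Nexon leads).
- Alpha: BR = Std4, leader payoff 12.
- Beta: BR = Std4, leader payoff 12.
- Gamma: BR = Std4, leader payoff 13.
Among 12, 12, 13, the best is 13 at Gamma. Subgame-perfect outcome: (Gamma, Std4) with payoffs (13, 13).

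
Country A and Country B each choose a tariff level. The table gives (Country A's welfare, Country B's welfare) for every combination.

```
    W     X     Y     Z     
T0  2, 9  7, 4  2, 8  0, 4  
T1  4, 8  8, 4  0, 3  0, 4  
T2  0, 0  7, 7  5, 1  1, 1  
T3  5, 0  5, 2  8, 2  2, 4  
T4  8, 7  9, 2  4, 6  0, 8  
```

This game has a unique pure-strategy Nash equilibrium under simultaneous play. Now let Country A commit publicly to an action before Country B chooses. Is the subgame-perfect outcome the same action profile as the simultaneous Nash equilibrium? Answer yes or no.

no

Work backward from Country B's decision.
- T0: Country B compares 9, 4, 8, 4 and picks W; Country A would get 2.
- T1: Country B compares 8, 4, 3, 4 and picks W; Country A would get 4.
- T2: Country B compares 0, 7, 1, 1 and picks X; Country A would get 7.
- T3: Country B compares 0, 2, 2, 4 and picks Z; Country A would get 2.
- T4: Country B compares 7, 2, 6, 8 and picks Z; Country A would get 0.
Among 2, 4, 7, 2, 0, the best is 7 at T2. Subgame-perfect outcome: (T2, X) with payoffs (7, 7).
Now find the simultaneous Nash equilibrium.
Country A's best replies: W→T4; X→T4; Y→T3; Z→T3.
Country B's best replies: T0→W; T1→W; T2→X; T3→Z; T4→Z.
Only (T3, Z) has each player best-responding; Nash payoffs (2, 4).
Sequential outcome (T2, X) differs from the Nash profile (T3, Z).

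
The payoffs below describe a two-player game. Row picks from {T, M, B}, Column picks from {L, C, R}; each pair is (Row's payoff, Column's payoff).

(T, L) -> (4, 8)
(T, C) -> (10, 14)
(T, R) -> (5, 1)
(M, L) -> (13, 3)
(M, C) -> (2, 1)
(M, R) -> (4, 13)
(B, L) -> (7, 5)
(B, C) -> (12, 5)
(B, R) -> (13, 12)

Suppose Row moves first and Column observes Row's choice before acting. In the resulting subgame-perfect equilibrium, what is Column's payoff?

Work backward from Column's decision.
- T: Column compares 8, 14, 1 and picks C; Row would get 10.
- M: Column compares 3, 1, 13 and picks R; Row would get 4.
- B: Column compares 5, 5, 12 and picks R; Row would get 13.
Maximizing over 10, 4, 13, Row chooses B. Subgame-perfect outcome: (B, R) with payoffs (13, 12).

12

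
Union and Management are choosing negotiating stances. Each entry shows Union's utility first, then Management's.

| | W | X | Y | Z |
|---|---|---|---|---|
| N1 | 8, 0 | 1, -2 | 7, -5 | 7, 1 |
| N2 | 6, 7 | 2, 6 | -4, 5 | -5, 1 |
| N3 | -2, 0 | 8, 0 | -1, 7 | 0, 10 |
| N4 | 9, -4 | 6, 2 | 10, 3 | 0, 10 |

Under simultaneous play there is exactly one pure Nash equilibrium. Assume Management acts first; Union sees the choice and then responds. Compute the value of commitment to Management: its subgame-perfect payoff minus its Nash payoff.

Backward induction with Management moving first.
- W: Union compares 8, 6, -2, 9 and picks N4; Management would get -4.
- X: Union compares 1, 2, 8, 6 and picks N3; Management would get 0.
- Y: Union compares 7, -4, -1, 10 and picks N4; Management would get 3.
- Z: Union compares 7, -5, 0, 0 and picks N1; Management would get 1.
Among -4, 0, 3, 1, the best is 3 at Y. Subgame-perfect outcome: (N4, Y) with payoffs (10, 3).
Now find the simultaneous Nash equilibrium.
Union's best replies: W→N4; X→N3; Y→N4; Z→N1.
Management's best replies: N1→Z; N2→W; N3→Z; N4→Z.
The unique mutual best reply is (N1, Z), giving (7, 1).
Management's commitment gain: 3 − 1 = 2.

2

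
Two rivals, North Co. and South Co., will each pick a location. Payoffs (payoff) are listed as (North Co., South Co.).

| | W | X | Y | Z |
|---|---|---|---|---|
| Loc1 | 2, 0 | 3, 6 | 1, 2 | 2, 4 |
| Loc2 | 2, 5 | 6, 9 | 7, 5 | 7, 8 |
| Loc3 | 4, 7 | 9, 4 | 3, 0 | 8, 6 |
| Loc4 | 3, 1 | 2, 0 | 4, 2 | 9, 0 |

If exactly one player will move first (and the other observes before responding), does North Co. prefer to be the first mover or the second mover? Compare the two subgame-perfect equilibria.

first

If North Co. leads: South Co.'s best replies are Loc1→X, Loc2→X, Loc3→W, Loc4→Y; North Co.'s induced payoffs 3, 6, 4, 4; outcome (Loc2, X), payoffs (6, 9).
If South Co. leads: North Co.'s best replies are W→Loc3, X→Loc3, Y→Loc2, Z→Loc4; South Co.'s induced payoffs 7, 4, 5, 0; outcome (Loc3, W), payoffs (4, 7).
North Co. gets 6 moving first and 4 moving second, so North Co. prefers to move first.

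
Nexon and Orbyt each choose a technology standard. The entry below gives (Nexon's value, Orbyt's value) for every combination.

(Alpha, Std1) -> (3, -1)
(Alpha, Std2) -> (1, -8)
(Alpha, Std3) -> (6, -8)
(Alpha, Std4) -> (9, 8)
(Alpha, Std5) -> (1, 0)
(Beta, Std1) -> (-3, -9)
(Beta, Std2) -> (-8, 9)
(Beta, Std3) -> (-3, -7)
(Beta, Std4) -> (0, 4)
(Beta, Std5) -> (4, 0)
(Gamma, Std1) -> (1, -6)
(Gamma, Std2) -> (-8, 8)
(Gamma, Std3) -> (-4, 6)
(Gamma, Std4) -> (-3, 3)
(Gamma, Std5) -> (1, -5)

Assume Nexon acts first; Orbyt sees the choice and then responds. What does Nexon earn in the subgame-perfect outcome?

9

Backward induction with Nexon moving first.
- Alpha → Orbyt plays Std4 (best of -1, -8, -8, 8, 0); Nexon gets 9.
- Beta → Orbyt plays Std2 (best of -9, 9, -7, 4, 0); Nexon gets -8.
- Gamma → Orbyt plays Std2 (best of -6, 8, 6, 3, -5); Nexon gets -8.
Maximizing over 9, -8, -8, Nexon chooses Alpha. Subgame-perfect outcome: (Alpha, Std4) with payoffs (9, 8).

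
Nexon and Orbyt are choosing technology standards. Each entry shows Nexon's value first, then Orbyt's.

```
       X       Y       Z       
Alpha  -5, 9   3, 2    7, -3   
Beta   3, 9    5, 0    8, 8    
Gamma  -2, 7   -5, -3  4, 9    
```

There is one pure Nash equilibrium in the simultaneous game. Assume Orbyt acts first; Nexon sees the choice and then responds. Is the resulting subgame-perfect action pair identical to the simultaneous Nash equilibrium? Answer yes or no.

Backward induction with Orbyt moving first.
- X: BR = Beta, leader payoff 9.
- Y: BR = Beta, leader payoff 0.
- Z: BR = Beta, leader payoff 8.
Among 9, 0, 8, the best is 9 at X. Subgame-perfect outcome: (Beta, X) with payoffs (3, 9).
Under simultaneous play:
Nexon's best replies: X→Beta; Y→Beta; Z→Beta.
Orbyt's best replies: Alpha→X; Beta→X; Gamma→Z.
Only (Beta, X) has each player best-responding; Nash payoffs (3, 9).
Sequential outcome (Beta, X) coincides with the Nash profile (Beta, X).

yes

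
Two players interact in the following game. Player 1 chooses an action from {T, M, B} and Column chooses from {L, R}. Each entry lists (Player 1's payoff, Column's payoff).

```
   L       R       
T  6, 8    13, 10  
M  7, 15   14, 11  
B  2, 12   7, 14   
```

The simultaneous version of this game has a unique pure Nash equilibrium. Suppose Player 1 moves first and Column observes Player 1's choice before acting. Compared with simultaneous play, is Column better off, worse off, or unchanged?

Backward induction with Player 1 moving first.
- T: BR = R, leader payoff 13.
- M: BR = L, leader payoff 7.
- B: BR = R, leader payoff 7.
Player 1's induced payoffs are 13, 7, 7, so Player 1 commits to T. Subgame-perfect outcome: (T, R) with payoffs (13, 10).
Under simultaneous play:
Player 1's best replies: L→M; R→M.
Column's best replies: T→R; M→L; B→R.
Only (M, L) has each player best-responding; Nash payoffs (7, 15).
Column earns 10 sequentially versus 15 at the Nash outcome: worse off.

worse off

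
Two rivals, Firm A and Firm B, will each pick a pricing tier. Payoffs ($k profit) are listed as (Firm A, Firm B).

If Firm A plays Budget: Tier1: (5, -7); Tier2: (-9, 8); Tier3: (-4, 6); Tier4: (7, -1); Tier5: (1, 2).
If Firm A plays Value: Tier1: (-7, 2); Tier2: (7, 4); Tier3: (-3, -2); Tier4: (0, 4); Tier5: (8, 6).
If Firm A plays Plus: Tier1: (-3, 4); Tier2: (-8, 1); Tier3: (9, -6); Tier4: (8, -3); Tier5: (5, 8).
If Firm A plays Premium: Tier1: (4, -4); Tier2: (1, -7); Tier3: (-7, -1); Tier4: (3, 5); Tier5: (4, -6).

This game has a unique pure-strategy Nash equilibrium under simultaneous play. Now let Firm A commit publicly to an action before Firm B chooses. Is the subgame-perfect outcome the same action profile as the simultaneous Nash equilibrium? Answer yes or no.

yes

Firm B best-responds to each possible Firm A move:
- Budget → Firm B plays Tier2 (best of -7, 8, 6, -1, 2); Firm A gets -9.
- Value → Firm B plays Tier5 (best of 2, 4, -2, 4, 6); Firm A gets 8.
- Plus → Firm B plays Tier5 (best of 4, 1, -6, -3, 8); Firm A gets 5.
- Premium → Firm B plays Tier4 (best of -4, -7, -1, 5, -6); Firm A gets 3.
Firm A's induced payoffs are -9, 8, 5, 3, so Firm A commits to Value. Subgame-perfect outcome: (Value, Tier5) with payoffs (8, 6).
For the simultaneous game, intersect best replies.
Firm A's best replies: Tier1→Budget; Tier2→Value; Tier3→Plus; Tier4→Plus; Tier5→Value.
Firm B's best replies: Budget→Tier2; Value→Tier5; Plus→Tier5; Premium→Tier4.
Only (Value, Tier5) has each player best-responding; Nash payoffs (8, 6).
Sequential outcome (Value, Tier5) coincides with the Nash profile (Value, Tier5).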